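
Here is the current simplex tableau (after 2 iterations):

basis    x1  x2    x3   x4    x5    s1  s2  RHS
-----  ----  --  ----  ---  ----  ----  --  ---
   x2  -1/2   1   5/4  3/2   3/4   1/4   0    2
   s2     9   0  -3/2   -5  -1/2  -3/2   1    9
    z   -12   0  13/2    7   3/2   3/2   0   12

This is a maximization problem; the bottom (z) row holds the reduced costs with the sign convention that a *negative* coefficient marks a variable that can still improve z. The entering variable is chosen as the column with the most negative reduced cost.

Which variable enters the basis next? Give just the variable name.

Objective-row coefficients: x1: -12, x2: 0, x3: 13/2, x4: 7, x5: 3/2, s1: 3/2, s2: 0.
The most negative is -12 in column x1, so x1 enters.

x1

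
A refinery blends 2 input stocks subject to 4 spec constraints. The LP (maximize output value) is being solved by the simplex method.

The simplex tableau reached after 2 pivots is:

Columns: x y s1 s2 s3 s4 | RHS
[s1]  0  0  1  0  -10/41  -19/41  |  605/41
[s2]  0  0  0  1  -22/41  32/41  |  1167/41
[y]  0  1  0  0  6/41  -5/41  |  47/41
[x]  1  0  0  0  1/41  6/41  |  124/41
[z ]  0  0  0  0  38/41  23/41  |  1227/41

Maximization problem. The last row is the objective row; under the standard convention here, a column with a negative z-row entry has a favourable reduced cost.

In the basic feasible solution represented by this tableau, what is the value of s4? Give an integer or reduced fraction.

s4 is nonbasic (not in the basis column), so its value in the current BFS is 0.

0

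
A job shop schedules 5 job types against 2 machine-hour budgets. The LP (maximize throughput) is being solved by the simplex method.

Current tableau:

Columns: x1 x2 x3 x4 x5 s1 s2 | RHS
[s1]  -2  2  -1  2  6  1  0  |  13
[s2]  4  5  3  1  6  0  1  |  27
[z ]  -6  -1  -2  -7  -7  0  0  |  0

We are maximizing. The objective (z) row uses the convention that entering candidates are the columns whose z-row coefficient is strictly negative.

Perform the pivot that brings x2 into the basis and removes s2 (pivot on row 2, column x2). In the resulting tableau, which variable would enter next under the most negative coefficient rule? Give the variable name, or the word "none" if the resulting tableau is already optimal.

x4

Pivot element 5. New z-row = old z-row − (-1)·(row 2/5).
Updated z-row coefficients: x1: -26/5, x2: 0, x3: -7/5, x4: -34/5, x5: -29/5, s1: 0, s2: 1/5.
The most negative is -34/5 in column x4, so x4 would enter next.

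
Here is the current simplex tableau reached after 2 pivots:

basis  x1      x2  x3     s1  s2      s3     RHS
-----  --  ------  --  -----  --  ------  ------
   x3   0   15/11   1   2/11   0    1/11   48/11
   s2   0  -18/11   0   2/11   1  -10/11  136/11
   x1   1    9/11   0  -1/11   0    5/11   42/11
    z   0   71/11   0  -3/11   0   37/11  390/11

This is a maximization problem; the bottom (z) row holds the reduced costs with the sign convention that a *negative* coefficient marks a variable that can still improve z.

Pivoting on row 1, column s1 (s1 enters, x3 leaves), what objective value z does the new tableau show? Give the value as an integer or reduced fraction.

Minimum ratio for s1: (48/11)/(2/11) = 24.
z changes by −(z-row coeff of s1)·ratio = −(-3/11)·24 = 72/11.
New z = 390/11 + (72/11) = 42.

42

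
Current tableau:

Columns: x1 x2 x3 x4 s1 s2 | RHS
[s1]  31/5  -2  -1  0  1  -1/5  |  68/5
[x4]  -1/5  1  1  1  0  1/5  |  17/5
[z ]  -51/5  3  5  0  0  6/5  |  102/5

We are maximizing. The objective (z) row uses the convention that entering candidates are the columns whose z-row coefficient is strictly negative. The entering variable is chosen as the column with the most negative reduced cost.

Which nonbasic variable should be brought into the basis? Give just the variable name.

x1

Objective-row coefficients: x1: -51/5, x2: 3, x3: 5, x4: 0, s1: 0, s2: 6/5.
The most negative is -51/5 in column x1, so x1 enters.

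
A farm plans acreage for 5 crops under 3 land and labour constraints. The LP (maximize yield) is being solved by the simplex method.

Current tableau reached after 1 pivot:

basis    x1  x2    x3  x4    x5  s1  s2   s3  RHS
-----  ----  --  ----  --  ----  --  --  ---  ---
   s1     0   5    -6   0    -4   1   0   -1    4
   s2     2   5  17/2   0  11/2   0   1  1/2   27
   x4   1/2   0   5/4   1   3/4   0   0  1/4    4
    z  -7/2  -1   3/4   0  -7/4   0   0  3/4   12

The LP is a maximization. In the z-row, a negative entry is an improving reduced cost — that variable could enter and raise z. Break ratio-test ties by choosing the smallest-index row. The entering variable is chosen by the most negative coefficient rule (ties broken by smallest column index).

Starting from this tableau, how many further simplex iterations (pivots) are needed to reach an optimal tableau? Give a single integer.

pivot: x1 in, x4 out → z = 40
pivot: x2 in, s1 out → z = 204/5
No improving column remains; optimal.

2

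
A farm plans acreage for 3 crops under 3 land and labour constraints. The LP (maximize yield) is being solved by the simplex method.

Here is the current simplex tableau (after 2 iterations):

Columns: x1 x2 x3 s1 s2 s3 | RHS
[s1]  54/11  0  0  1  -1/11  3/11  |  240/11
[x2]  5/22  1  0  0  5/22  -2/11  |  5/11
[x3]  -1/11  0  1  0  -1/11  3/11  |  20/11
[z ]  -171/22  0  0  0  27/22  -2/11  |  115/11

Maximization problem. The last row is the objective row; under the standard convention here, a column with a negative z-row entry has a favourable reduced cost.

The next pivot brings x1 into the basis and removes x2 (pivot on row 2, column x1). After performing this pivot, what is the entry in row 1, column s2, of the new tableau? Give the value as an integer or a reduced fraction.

Pivot element is row 2, column x1: 5/22.
Normalize row 2: new (row 2, s2) = (5/22)/(5/22) = 1.
row 1 ← row 1 − (54/11)·(new row 2): -1/11 − (54/11)·1 = -5.

-5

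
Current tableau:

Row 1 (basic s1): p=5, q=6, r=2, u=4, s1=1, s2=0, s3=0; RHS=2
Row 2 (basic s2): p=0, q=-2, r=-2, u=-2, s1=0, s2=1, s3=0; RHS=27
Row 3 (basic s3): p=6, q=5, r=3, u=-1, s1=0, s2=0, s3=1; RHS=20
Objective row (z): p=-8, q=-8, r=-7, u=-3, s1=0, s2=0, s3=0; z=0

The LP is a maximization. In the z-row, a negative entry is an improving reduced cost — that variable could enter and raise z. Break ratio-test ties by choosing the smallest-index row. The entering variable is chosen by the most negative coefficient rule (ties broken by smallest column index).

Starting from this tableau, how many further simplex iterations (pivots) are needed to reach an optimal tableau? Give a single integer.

2

pivot: p in, s1 out → z = 16/5
pivot: r in, p out → z = 7
No improving column remains; optimal.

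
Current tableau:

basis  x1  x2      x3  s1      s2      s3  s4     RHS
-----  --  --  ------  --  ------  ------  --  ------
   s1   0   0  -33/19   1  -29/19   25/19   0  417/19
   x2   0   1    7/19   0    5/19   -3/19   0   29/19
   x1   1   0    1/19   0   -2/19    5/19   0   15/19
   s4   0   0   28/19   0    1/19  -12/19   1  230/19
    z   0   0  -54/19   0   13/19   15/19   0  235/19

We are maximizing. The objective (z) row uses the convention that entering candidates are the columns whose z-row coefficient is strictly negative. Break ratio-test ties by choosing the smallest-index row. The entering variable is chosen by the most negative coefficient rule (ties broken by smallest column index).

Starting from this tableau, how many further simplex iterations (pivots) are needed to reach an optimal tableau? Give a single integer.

pivot: x3 in, x2 out → z = 169/7
pivot: s3 in, x1 out → z = 25
No improving column remains; optimal.

2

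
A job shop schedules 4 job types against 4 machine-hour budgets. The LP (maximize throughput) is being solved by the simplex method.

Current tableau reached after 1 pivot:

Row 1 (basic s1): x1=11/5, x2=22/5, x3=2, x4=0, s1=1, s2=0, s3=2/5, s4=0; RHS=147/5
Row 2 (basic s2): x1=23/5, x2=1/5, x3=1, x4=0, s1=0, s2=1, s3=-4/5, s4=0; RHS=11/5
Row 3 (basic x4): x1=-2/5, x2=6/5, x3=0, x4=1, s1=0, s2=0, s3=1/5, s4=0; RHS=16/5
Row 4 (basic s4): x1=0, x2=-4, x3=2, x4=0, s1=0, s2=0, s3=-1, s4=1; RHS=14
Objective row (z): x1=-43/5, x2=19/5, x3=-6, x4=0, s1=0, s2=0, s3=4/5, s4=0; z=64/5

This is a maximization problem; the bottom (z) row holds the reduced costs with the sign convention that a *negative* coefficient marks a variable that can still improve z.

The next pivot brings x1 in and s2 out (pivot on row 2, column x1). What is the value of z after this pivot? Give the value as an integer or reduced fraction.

389/23

Minimum ratio for x1: (11/5)/(23/5) = 11/23.
z changes by −(z-row coeff of x1)·ratio = −(-43/5)·(11/23) = 473/115.
New z = 64/5 + (473/115) = 389/23.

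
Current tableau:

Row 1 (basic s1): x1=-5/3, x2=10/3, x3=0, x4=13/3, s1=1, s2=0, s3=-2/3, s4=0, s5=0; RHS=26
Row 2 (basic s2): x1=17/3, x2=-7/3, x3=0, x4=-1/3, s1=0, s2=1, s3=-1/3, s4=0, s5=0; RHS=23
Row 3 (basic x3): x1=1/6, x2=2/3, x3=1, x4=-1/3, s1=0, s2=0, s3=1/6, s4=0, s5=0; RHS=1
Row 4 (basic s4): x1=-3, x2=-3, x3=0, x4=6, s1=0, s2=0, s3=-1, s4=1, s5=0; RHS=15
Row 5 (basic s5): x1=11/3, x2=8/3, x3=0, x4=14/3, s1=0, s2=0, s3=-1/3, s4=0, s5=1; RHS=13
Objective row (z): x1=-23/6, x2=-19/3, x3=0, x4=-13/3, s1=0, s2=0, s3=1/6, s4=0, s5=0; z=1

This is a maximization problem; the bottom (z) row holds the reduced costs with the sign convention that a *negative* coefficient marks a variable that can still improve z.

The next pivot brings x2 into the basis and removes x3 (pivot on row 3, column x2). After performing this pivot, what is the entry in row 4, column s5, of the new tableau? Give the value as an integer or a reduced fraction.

Pivot element is row 3, column x2: 2/3.
Normalize row 3: new (row 3, s5) = 0/(2/3) = 0.
row 4 ← row 4 − (-3)·(new row 3): 0 − (-3)·0 = 0.

0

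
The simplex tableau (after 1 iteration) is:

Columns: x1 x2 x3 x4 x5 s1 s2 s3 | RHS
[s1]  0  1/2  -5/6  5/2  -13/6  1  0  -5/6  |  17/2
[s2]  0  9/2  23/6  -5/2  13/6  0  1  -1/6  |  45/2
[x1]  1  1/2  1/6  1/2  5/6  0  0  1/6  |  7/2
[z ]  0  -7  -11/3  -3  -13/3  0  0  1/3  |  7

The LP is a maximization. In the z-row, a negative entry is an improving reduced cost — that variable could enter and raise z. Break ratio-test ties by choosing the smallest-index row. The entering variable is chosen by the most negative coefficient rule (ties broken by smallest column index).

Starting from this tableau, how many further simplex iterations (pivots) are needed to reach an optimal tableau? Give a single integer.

2

pivot: x2 in, s2 out → z = 42
pivot: x4 in, x1 out → z = 356/7
No improving column remains; optimal.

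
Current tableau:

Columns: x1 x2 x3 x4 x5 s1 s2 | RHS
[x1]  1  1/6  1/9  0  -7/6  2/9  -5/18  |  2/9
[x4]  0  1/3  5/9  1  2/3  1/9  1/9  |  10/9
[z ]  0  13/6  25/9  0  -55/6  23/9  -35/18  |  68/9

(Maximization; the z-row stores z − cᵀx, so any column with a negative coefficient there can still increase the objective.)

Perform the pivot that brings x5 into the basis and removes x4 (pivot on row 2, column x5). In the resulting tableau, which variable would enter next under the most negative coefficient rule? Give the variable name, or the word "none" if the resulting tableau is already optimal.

s2

Pivot element 2/3. New z-row = old z-row − (-55/6)·(row 2/(2/3)).
Updated z-row coefficients: x1: 0, x2: 27/4, x3: 125/12, x4: 55/4, x5: 0, s1: 49/12, s2: -5/12.
The most negative is -5/12 in column s2, so s2 would enter next.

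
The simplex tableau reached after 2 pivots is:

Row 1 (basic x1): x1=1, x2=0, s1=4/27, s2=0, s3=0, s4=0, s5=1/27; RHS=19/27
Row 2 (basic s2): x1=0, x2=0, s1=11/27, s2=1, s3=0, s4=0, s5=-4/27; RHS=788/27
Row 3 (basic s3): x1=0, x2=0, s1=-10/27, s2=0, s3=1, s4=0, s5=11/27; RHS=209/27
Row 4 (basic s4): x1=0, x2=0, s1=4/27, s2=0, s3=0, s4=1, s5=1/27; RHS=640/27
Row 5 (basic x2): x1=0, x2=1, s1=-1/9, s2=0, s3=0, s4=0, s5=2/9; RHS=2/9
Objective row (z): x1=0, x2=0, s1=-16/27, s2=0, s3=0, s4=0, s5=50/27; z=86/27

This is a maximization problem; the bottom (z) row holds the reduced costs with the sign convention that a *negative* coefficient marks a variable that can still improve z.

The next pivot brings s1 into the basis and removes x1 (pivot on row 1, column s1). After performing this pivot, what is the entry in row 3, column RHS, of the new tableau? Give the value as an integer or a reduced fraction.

Pivot element is row 1, column s1: 4/27.
Normalize row 1: new (row 1, RHS) = (19/27)/(4/27) = 19/4.
row 3 ← row 3 − (-10/27)·(new row 1): 209/27 − (-10/27)·(19/4) = 19/2.

19/2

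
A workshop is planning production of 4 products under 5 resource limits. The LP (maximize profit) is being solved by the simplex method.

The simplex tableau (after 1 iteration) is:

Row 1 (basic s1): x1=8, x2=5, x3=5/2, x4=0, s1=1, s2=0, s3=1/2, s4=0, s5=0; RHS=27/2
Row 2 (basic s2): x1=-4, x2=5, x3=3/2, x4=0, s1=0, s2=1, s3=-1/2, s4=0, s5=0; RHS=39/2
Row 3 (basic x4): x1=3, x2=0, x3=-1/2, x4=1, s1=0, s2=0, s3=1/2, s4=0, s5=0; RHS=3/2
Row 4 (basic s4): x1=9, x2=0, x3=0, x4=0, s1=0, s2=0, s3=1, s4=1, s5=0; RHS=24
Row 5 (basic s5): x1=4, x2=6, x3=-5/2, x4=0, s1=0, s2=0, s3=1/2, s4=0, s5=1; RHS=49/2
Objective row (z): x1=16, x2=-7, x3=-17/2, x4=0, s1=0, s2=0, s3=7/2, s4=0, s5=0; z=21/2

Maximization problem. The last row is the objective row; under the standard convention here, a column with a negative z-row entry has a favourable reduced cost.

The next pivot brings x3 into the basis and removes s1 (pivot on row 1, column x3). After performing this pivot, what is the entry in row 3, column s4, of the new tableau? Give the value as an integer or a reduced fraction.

Pivot element is row 1, column x3: 5/2.
Normalize row 1: new (row 1, s4) = 0/(5/2) = 0.
row 3 ← row 3 − (-1/2)·(new row 1): 0 − (-1/2)·0 = 0.

0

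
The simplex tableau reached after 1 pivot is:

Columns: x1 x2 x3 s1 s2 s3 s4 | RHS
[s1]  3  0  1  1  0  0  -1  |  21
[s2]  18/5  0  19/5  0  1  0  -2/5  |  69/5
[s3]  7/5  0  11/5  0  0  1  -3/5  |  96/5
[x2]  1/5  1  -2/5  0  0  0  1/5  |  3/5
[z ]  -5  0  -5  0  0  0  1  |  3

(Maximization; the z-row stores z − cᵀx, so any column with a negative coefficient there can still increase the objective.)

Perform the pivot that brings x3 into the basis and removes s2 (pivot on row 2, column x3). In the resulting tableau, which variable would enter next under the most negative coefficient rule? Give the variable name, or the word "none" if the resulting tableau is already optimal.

Pivot element 19/5. New z-row = old z-row − (-5)·(row 2/(19/5)).
Updated z-row coefficients: x1: -5/19, x2: 0, x3: 0, s1: 0, s2: 25/19, s3: 0, s4: 9/19.
The most negative is -5/19 in column x1, so x1 would enter next.

x1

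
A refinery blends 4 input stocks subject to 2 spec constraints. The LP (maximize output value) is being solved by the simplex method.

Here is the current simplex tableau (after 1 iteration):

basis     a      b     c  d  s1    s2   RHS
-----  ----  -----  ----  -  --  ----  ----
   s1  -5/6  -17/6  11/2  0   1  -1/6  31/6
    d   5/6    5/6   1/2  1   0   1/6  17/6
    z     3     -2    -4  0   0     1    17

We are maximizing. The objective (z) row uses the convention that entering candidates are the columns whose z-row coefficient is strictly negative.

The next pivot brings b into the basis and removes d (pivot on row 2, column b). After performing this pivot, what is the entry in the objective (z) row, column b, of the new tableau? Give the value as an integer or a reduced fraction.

0

Pivot element is row 2, column b: 5/6.
Normalize row 2: new (row 2, b) = (5/6)/(5/6) = 1.
z-row ← z-row − (-2)·(new row 2): -2 − (-2)·1 = 0.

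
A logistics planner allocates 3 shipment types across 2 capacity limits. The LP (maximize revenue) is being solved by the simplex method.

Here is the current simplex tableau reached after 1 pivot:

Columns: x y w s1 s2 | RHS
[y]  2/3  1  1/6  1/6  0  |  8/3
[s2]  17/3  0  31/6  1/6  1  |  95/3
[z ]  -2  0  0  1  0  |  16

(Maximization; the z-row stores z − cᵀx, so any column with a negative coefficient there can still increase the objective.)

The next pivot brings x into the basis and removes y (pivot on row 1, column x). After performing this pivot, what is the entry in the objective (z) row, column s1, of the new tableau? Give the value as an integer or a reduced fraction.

3/2

Pivot element is row 1, column x: 2/3.
Normalize row 1: new (row 1, s1) = (1/6)/(2/3) = 1/4.
z-row ← z-row − (-2)·(new row 1): 1 − (-2)·(1/4) = 3/2.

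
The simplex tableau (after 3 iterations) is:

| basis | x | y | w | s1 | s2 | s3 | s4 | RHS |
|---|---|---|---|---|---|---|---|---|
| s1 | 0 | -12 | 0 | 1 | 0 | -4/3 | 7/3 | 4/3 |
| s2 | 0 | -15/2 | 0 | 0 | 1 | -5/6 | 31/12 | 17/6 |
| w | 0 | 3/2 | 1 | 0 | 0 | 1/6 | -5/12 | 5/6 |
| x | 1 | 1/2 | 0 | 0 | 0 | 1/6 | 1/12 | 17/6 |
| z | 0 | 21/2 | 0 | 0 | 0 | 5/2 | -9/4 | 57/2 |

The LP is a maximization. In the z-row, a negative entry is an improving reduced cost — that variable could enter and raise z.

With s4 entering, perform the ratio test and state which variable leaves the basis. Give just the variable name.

Ratios: row 1 (s1): (4/3)/(7/3) = 4/7; row 2 (s2): (17/6)/(31/12) = 34/31; row 3 (w): entry -5/12 ≤ 0, skip; row 4 (x): (17/6)/(1/12) = 34.
Minimum ratio 4/7 is in the s1 row, so s1 leaves.

s1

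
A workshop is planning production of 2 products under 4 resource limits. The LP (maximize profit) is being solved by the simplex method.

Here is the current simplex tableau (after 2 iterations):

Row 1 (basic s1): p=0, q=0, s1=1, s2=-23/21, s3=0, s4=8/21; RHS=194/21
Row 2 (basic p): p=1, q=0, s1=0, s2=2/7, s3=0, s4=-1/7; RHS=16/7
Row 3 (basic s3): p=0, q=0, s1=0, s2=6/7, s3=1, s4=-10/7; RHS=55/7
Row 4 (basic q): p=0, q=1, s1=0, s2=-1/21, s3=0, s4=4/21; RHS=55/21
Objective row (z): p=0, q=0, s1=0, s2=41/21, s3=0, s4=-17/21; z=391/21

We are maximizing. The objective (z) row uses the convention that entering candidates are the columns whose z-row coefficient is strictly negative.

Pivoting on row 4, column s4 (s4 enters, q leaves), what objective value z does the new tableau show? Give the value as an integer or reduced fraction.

119/4

Minimum ratio for s4: (55/21)/(4/21) = 55/4.
z changes by −(z-row coeff of s4)·ratio = −(-17/21)·(55/4) = 935/84.
New z = 391/21 + (935/84) = 119/4.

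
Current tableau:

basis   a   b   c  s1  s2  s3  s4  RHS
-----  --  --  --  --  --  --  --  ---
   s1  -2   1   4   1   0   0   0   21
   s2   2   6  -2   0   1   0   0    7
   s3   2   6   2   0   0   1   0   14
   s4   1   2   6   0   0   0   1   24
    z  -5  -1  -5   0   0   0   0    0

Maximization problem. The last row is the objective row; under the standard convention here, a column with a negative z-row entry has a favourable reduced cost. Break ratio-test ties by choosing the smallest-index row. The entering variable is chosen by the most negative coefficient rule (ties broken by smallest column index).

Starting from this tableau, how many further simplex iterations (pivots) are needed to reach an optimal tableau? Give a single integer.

pivot: a in, s2 out → z = 35/2
pivot: c in, s3 out → z = 35
No improving column remains; optimal.

2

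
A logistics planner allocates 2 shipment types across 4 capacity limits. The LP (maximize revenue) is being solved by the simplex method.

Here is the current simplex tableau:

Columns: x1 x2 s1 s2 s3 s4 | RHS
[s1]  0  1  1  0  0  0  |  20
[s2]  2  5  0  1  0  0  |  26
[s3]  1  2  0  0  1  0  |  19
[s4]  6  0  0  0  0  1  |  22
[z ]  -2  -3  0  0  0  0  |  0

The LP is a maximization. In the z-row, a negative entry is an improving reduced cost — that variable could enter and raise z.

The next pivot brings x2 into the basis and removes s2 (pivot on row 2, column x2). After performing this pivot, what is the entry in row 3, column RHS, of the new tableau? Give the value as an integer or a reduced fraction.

43/5

Pivot element is row 2, column x2: 5.
Normalize row 2: new (row 2, RHS) = 26/5 = 26/5.
row 3 ← row 3 − 2·(new row 2): 19 − 2·(26/5) = 43/5.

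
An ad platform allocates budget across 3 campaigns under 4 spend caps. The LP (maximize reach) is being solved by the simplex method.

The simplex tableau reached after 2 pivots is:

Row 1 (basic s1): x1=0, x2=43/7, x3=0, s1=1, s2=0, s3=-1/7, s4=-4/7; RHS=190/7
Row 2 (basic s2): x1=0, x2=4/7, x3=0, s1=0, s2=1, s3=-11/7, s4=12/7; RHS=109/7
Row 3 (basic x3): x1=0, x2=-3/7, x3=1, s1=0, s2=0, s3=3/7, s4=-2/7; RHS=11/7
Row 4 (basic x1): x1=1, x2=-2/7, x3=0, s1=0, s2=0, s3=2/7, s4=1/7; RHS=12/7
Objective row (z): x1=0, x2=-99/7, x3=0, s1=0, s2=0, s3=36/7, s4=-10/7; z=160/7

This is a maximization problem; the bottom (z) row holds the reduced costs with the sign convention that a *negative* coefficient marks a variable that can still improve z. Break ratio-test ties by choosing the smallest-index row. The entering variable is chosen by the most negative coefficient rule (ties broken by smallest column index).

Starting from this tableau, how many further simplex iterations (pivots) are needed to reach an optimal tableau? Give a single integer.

pivot: x2 in, s1 out → z = 3670/43
pivot: s4 in, s2 out → z = 4013/38
No improving column remains; optimal.

2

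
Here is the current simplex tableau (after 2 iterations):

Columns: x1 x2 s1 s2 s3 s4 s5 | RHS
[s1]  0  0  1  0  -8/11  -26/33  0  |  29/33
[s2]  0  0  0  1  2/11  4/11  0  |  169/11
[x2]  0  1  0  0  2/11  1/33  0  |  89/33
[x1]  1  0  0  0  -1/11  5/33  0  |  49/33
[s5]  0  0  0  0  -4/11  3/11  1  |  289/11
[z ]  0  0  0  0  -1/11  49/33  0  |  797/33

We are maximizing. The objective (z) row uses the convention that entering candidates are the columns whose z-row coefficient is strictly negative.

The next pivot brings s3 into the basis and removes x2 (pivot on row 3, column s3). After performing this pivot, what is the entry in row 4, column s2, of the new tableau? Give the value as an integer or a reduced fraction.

0

Pivot element is row 3, column s3: 2/11.
Normalize row 3: new (row 3, s2) = 0/(2/11) = 0.
row 4 ← row 4 − (-1/11)·(new row 3): 0 − (-1/11)·0 = 0.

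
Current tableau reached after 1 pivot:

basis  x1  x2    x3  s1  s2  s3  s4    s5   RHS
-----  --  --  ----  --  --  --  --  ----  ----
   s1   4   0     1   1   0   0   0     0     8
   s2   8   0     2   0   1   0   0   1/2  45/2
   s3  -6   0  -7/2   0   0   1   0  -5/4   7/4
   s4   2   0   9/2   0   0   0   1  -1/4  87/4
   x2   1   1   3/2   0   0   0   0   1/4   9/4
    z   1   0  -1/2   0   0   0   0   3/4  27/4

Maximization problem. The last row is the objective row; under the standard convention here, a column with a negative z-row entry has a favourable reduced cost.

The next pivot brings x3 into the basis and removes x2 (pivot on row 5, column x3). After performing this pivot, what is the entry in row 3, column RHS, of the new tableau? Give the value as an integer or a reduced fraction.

7

Pivot element is row 5, column x3: 3/2.
Normalize row 5: new (row 5, RHS) = (9/4)/(3/2) = 3/2.
row 3 ← row 3 − (-7/2)·(new row 5): 7/4 − (-7/2)·(3/2) = 7.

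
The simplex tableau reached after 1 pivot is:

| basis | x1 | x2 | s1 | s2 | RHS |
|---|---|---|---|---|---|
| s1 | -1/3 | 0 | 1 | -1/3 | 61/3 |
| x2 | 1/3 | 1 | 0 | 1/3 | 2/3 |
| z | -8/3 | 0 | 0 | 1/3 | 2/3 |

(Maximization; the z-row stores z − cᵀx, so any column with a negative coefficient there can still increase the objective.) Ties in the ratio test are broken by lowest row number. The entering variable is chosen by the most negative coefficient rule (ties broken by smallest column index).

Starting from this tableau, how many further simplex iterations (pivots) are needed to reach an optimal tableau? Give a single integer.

pivot: x1 in, x2 out → z = 6
No improving column remains; optimal.

1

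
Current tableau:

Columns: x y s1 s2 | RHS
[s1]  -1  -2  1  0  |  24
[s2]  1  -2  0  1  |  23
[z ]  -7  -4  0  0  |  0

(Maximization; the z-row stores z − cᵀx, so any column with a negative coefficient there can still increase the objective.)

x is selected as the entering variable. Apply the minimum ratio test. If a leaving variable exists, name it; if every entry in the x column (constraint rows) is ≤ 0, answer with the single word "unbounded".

s2

Ratios: row 1 (s1): entry -1 ≤ 0, skip; row 2 (s2): 23/1 = 23.
Minimum ratio is in the s2 row, so s2 leaves.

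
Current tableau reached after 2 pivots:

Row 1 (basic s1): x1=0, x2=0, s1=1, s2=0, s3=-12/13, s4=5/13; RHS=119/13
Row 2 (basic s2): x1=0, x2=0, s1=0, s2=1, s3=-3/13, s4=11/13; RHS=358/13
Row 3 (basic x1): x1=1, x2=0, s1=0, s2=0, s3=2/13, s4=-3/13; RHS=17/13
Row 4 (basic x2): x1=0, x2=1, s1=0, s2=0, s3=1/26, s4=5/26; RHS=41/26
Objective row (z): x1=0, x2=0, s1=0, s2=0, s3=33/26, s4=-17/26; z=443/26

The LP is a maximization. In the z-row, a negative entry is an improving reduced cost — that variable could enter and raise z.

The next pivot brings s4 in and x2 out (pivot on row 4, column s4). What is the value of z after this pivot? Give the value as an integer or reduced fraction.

Minimum ratio for s4: (41/26)/(5/26) = 41/5.
z changes by −(z-row coeff of s4)·ratio = −(-17/26)·(41/5) = 697/130.
New z = 443/26 + (697/130) = 112/5.

112/5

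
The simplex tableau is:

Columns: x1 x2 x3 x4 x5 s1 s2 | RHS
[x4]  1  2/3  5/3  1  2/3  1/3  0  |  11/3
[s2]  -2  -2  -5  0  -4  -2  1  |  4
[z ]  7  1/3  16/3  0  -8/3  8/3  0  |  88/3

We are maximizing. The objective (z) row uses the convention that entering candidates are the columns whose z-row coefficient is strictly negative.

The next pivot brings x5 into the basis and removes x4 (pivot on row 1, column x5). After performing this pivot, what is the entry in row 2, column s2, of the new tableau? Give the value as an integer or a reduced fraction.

Pivot element is row 1, column x5: 2/3.
Normalize row 1: new (row 1, s2) = 0/(2/3) = 0.
row 2 ← row 2 − (-4)·(new row 1): 1 − (-4)·0 = 1.

1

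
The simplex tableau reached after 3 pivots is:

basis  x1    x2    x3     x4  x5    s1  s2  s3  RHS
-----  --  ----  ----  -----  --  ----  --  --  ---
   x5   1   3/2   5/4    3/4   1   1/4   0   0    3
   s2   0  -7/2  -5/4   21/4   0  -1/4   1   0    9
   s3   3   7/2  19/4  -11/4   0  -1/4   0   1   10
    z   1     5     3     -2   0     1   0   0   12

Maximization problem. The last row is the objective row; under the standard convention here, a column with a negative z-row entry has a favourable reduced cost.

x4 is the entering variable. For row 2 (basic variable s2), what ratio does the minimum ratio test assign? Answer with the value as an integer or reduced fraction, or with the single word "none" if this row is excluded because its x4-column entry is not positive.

12/7

Ratio = RHS / (x4 entry) = 9 / (21/4) = 12/7.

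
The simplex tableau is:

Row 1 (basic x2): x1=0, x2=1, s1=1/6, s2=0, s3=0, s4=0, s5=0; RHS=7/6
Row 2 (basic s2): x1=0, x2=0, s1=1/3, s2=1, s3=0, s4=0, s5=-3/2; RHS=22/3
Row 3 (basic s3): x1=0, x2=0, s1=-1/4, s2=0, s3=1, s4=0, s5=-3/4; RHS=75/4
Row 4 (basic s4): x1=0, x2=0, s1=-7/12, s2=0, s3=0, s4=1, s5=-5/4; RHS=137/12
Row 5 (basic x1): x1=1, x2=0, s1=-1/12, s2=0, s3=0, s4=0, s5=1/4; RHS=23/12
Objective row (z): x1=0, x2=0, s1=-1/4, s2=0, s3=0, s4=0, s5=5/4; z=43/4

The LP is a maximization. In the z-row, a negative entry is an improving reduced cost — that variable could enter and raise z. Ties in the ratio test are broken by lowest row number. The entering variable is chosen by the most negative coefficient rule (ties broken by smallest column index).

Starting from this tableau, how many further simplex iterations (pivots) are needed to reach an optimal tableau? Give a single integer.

1

pivot: s1 in, x2 out → z = 25/2
No improving column remains; optimal.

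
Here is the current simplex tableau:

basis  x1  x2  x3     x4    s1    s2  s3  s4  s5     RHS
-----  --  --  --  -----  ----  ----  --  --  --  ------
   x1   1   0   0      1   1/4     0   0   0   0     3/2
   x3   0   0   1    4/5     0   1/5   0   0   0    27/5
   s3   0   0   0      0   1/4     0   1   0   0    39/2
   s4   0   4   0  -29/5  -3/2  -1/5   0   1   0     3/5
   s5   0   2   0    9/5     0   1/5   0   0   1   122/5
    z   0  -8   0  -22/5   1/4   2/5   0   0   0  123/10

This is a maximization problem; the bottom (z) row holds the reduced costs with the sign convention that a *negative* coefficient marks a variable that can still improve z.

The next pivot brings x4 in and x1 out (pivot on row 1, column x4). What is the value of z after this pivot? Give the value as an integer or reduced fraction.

189/10

Minimum ratio for x4: (3/2)/1 = 3/2.
z changes by −(z-row coeff of x4)·ratio = −(-22/5)·(3/2) = 33/5.
New z = 123/10 + (33/5) = 189/10.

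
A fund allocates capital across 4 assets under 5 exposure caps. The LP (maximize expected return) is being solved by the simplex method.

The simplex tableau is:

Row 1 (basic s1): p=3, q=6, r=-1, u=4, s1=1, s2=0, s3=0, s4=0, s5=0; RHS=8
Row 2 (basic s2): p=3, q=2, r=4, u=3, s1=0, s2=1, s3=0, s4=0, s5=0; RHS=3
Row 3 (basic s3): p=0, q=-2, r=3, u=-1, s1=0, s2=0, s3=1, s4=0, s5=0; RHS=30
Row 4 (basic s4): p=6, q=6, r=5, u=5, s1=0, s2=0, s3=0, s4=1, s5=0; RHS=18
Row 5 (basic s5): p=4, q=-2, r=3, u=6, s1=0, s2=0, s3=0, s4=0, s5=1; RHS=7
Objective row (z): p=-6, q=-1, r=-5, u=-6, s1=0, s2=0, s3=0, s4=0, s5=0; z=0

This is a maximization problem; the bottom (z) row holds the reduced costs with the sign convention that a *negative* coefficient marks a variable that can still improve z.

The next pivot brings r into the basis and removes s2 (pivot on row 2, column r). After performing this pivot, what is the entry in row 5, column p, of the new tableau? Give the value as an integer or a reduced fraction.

Pivot element is row 2, column r: 4.
Normalize row 2: new (row 2, p) = 3/4 = 3/4.
row 5 ← row 5 − 3·(new row 2): 4 − 3·(3/4) = 7/4.

7/4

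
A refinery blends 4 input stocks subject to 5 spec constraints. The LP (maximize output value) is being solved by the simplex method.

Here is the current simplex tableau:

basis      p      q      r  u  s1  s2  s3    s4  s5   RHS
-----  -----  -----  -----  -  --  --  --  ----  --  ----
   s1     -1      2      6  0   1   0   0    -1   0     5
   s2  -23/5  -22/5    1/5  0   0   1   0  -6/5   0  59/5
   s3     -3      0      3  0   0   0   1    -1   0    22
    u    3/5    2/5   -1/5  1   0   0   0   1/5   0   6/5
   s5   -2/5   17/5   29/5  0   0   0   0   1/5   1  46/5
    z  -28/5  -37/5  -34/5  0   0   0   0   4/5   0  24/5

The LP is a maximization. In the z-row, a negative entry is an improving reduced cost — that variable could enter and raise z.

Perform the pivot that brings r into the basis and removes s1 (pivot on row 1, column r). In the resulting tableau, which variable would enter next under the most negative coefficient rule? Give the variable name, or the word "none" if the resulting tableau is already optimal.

Pivot element 6. New z-row = old z-row − (-34/5)·(row 1/6).
Updated z-row coefficients: p: -101/15, q: -77/15, r: 0, u: 0, s1: 17/15, s2: 0, s3: 0, s4: -1/3, s5: 0.
The most negative is -101/15 in column p, so p would enter next.

p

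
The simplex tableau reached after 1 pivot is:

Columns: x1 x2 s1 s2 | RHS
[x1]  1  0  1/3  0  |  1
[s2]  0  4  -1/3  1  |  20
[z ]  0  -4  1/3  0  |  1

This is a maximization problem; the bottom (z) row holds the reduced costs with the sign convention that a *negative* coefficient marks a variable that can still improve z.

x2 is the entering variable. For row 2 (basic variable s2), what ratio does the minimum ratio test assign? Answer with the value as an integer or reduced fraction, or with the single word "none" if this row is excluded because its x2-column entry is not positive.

Ratio = RHS / (x2 entry) = 20 / 4 = 5.

5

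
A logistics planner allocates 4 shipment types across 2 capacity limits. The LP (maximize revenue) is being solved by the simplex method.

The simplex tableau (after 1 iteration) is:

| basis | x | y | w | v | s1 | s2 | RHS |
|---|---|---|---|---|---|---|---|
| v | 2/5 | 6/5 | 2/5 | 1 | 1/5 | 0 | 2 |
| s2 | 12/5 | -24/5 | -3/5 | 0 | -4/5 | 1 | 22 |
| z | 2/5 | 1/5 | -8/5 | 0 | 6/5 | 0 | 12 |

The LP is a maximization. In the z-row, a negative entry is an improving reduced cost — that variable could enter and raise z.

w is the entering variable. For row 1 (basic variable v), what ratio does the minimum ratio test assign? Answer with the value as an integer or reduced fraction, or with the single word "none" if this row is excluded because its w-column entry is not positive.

Ratio = RHS / (w entry) = 2 / (2/5) = 5.

5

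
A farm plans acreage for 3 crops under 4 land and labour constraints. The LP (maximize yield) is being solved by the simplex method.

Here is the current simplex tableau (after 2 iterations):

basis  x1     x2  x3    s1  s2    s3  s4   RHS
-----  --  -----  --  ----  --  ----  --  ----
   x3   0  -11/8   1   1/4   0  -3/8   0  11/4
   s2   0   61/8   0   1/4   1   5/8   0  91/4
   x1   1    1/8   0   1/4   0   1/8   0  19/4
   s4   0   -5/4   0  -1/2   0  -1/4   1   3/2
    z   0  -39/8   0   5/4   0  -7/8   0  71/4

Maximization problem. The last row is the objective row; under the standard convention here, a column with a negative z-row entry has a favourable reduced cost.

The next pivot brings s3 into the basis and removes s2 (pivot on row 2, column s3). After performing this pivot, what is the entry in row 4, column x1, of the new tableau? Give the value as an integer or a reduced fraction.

0

Pivot element is row 2, column s3: 5/8.
Normalize row 2: new (row 2, x1) = 0/(5/8) = 0.
row 4 ← row 4 − (-1/4)·(new row 2): 0 − (-1/4)·0 = 0.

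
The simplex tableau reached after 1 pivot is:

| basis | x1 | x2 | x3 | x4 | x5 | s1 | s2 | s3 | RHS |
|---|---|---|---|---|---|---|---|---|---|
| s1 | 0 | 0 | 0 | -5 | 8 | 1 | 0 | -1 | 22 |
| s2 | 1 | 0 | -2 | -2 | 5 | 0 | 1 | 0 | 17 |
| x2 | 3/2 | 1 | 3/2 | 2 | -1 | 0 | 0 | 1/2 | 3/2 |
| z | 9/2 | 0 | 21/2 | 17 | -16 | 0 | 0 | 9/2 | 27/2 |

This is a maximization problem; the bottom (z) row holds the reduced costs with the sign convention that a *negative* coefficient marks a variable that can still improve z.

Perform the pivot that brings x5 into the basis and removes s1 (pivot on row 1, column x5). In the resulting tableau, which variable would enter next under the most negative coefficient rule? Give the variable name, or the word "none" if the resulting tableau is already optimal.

none

Pivot element 8. New z-row = old z-row − (-16)·(row 1/8).
Updated z-row coefficients: x1: 9/2, x2: 0, x3: 21/2, x4: 7, x5: 0, s1: 2, s2: 0, s3: 5/2.
No coefficient is strictly negative; the tableau after this pivot is optimal.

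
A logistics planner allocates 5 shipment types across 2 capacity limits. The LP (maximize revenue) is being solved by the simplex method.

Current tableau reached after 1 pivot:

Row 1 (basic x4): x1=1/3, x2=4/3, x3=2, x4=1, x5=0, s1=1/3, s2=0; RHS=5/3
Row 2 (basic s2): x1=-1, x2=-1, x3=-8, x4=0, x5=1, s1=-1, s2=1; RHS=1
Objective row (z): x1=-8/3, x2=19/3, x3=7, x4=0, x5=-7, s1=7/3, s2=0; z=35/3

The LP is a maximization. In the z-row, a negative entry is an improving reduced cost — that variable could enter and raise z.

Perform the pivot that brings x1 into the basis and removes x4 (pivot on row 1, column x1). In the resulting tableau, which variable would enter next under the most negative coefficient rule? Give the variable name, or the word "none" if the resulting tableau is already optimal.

Pivot element 1/3. New z-row = old z-row − (-8/3)·(row 1/(1/3)).
Updated z-row coefficients: x1: 0, x2: 17, x3: 23, x4: 8, x5: -7, s1: 5, s2: 0.
The most negative is -7 in column x5, so x5 would enter next.

x5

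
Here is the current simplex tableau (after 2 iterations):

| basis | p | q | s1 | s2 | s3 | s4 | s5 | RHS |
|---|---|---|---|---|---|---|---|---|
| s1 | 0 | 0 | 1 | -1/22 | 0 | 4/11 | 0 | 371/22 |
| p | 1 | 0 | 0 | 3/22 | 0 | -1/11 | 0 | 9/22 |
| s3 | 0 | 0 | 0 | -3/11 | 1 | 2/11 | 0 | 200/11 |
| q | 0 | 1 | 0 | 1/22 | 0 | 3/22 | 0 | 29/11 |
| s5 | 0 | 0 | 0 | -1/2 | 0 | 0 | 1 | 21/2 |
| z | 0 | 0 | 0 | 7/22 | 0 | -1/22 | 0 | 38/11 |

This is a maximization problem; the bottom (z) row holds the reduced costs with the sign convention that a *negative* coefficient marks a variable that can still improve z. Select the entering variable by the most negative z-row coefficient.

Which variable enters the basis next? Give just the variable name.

Objective-row coefficients: p: 0, q: 0, s1: 0, s2: 7/22, s3: 0, s4: -1/22, s5: 0.
The most negative is -1/22 in column s4, so s4 enters.

s4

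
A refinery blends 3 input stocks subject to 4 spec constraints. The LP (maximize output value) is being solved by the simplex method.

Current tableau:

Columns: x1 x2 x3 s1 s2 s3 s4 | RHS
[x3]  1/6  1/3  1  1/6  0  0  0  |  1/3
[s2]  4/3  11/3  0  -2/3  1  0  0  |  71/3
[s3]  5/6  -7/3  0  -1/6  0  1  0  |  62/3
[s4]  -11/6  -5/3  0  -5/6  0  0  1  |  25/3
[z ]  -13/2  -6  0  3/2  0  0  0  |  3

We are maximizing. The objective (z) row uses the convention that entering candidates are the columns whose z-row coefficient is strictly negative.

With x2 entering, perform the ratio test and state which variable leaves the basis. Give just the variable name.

x3

Ratios: row 1 (x3): (1/3)/(1/3) = 1; row 2 (s2): (71/3)/(11/3) = 71/11; row 3 (s3): entry -7/3 ≤ 0, skip; row 4 (s4): entry -5/3 ≤ 0, skip.
Minimum ratio 1 is in the x3 row, so x3 leaves.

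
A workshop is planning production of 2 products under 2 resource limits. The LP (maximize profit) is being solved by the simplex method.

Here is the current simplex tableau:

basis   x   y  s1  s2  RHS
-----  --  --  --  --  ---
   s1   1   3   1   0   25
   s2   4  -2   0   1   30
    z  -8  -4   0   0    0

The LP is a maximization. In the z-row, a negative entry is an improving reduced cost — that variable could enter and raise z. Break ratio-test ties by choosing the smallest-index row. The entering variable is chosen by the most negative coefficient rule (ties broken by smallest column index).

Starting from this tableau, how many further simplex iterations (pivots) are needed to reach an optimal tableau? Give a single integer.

2

pivot: x in, s2 out → z = 60
pivot: y in, s1 out → z = 100
No improving column remains; optimal.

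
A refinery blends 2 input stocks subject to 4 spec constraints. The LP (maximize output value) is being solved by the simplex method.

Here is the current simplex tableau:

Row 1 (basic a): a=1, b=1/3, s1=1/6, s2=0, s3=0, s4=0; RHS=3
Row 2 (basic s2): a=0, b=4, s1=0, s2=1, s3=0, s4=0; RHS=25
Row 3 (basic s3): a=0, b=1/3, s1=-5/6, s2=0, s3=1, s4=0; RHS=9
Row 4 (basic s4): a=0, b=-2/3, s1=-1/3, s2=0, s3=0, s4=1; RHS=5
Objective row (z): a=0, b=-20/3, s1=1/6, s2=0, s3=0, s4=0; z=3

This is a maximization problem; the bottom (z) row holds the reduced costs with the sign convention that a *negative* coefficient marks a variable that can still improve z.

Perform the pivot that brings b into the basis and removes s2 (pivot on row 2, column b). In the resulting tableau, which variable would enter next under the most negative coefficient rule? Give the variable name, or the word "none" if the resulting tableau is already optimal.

none

Pivot element 4. New z-row = old z-row − (-20/3)·(row 2/4).
Updated z-row coefficients: a: 0, b: 0, s1: 1/6, s2: 5/3, s3: 0, s4: 0.
No coefficient is strictly negative; the tableau after this pivot is optimal.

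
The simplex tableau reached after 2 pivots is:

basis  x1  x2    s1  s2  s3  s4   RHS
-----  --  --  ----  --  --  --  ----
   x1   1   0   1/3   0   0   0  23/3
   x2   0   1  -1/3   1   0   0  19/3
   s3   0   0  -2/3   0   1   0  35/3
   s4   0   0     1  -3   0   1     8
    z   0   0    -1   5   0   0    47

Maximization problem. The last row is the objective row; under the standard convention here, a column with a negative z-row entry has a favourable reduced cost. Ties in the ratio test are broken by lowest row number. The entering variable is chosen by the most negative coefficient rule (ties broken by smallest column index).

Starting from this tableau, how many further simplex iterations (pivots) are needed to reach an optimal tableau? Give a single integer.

pivot: s1 in, s4 out → z = 55
No improving column remains; optimal.

1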